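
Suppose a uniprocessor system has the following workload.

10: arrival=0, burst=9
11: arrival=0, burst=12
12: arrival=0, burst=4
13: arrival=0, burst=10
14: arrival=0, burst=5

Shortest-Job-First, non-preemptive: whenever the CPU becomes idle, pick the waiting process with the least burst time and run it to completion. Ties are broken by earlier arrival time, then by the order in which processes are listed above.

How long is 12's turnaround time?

4

Schedule: | 12 0-4 | 14 4-9 | 10 9-18 | 13 18-28 | 11 28-40 |
Completion: 10=18  11=40  12=4  13=28  14=9
Turnaround(12) = completion − arrival = 4 − 0 = 4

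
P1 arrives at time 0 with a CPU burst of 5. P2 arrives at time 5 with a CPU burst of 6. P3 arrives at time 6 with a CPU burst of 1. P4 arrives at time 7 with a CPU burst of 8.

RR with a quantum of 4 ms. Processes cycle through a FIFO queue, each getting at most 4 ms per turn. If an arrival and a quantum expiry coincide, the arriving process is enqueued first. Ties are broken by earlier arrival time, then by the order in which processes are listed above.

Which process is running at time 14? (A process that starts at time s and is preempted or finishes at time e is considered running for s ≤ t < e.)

Schedule: | P1 0-5 | P2 5-9 | P3 9-10 | P4 10-14 | P2 14-16 | P4 16-20 |
Completion: P1=5  P2=16  P3=10  P4=20

P2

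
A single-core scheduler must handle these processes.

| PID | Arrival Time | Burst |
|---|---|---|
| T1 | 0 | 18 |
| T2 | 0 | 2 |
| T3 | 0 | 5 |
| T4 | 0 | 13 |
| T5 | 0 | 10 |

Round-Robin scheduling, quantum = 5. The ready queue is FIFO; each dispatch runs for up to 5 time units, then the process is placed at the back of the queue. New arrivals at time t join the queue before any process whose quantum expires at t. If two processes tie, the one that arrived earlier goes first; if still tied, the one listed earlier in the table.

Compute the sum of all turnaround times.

149

Gantt: | T1 0-5 | T2 5-7 | T3 7-12 | T4 12-17 | T5 17-22 | T1 22-27 | T4 27-32 | T5 32-37 | T1 37-42 | T4 42-45 | T1 45-48 |
Completion: T1=48  T2=7  T3=12  T4=45  T5=37
Turnaround = completion − arrival: T1=48, T2=7, T3=12, T4=45, T5=37
Total turnaround = 48 + 7 + 12 + 45 + 37 = 149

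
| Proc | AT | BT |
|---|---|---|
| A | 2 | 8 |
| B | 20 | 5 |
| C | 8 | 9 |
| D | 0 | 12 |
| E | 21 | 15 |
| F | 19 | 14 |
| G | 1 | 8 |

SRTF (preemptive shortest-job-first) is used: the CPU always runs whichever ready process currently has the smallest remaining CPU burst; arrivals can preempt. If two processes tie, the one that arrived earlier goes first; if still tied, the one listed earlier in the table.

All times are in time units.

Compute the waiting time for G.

Gantt: | D 0-1 | G 1-9 | A 9-17 | C 17-20 | B 20-25 | C 25-31 | D 31-42 | F 42-56 | E 56-71 |
Completion: A=17  B=25  C=31  D=42  E=71  F=56  G=9
Waiting(G) = turnaround − burst = 8 − 8 = 0

0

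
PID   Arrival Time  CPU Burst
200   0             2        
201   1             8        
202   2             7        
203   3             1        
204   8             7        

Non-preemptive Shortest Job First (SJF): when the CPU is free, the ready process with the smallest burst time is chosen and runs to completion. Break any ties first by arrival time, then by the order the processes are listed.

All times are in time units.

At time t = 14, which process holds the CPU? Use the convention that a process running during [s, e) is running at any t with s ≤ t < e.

Gantt: | 200 0-2 | 202 2-9 | 203 9-10 | 204 10-17 | 201 17-25 |
Completion: 200=2  201=25  202=9  203=10  204=17

204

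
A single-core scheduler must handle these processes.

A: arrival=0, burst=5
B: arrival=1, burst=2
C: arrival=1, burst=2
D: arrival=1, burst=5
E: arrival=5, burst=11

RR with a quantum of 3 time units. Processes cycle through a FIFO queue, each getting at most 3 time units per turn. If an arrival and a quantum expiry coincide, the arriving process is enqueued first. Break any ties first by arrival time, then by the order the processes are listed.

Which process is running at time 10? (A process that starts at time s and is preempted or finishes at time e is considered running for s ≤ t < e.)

A

Gantt: | A 0-3 | B 3-5 | C 5-7 | D 7-10 | A 10-12 | E 12-15 | D 15-17 | E 17-25 |
Completion: A=12  B=5  C=7  D=17  E=25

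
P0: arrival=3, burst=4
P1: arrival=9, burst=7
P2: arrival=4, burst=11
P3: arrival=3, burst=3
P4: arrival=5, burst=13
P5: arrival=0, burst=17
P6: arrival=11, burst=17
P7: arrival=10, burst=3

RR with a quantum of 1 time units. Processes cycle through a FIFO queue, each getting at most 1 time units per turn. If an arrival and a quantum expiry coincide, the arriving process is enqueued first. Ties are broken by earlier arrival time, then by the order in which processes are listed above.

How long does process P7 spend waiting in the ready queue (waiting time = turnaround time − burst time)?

Timeline: | P5 0-3 | P0 3-4 | P3 4-5 | P5 5-6 | P2 6-7 | P0 7-8 | P4 8-9 | P3 9-10 | P5 10-11 | P2 11-12 | P0 12-13 | P1 13-14 | P4 14-15 | P7 15-16 | P3 16-17 | P6 17-18 | P5 18-19 | P2 19-20 | P0 20-21 | P1 21-22 | P4 22-23 | P7 23-24 | P6 24-25 | P5 25-26 | P2 26-27 | P1 27-28 | P4 28-29 | P7 29-30 | P6 30-31 | P5 31-32 | P2 32-33 | P1 33-34 | P4 34-35 | P6 35-36 | P5 36-37 | P2 37-38 | P1 38-39 | P4 39-40 | P6 40-41 | P5 41-42 | P2 42-43 | P1 43-44 | P4 44-45 | P6 45-46 | P5 46-47 | P2 47-48 | P1 48-49 | P4 49-50 | P6 50-51 | P5 51-52 | P2 52-53 | P4 53-54 | P6 54-55 | P5 55-56 | P2 56-57 | P4 57-58 | P6 58-59 | P5 59-60 | P2 60-61 | P4 61-62 | P6 62-63 | P5 63-64 | P4 64-65 | P6 65-66 | P5 66-67 | P4 67-68 | P6 68-69 | P5 69-70 | P6 70-75 |
Completion: P0=21  P1=49  P2=61  P3=17  P4=68  P5=70  P6=75  P7=30
Waiting(P7) = turnaround − burst = 20 − 3 = 17

17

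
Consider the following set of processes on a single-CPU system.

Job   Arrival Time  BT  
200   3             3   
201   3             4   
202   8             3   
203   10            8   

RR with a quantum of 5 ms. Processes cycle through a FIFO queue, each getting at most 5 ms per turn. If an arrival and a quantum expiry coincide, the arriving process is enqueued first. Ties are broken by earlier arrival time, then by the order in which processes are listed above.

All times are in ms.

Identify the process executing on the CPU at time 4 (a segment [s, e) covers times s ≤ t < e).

Schedule: | idle 0-3 | 200 3-6 | 201 6-10 | 202 10-13 | 203 13-21 |
Completion: 200=6  201=10  202=13  203=21
Turnaround (C−A): 200=3  201=7  202=5  203=11

200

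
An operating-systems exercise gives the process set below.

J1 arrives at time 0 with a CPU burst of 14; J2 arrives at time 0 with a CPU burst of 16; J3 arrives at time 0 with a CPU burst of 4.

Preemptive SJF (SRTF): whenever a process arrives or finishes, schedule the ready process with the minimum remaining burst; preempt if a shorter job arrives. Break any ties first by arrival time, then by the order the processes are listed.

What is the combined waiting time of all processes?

22

Timeline: | J3 0-4 | J1 4-18 | J2 18-34 |
Completion: J1=18  J2=34  J3=4
Turnaround (C−A): J1=18  J2=34  J3=4
Waiting = turnaround − burst: J1=4, J2=18, J3=0
Total waiting = 4 + 18 + 0 = 22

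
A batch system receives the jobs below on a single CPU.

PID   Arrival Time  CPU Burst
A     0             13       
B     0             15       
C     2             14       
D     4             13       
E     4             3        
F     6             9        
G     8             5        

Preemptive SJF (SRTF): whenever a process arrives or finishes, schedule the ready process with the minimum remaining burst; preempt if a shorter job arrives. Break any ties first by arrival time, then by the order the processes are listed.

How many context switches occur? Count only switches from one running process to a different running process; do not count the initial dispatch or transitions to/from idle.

Schedule: | A 0-4 | E 4-7 | A 7-8 | G 8-13 | A 13-21 | F 21-30 | D 30-43 | C 43-57 | B 57-72 |
Completion: A=21  B=72  C=57  D=43  E=7  F=30  G=13
Turnaround (C−A): A=21  B=72  C=55  D=39  E=3  F=24  G=5

8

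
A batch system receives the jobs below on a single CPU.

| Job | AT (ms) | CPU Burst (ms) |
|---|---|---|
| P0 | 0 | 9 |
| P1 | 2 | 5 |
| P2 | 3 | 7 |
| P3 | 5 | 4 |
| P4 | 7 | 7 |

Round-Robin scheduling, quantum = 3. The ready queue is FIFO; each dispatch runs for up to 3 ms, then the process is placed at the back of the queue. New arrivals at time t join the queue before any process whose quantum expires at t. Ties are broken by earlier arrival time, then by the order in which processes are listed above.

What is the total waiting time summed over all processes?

Timeline: | P0 0-3 | P1 3-6 | P2 6-9 | P0 9-12 | P3 12-15 | P1 15-17 | P4 17-20 | P2 20-23 | P0 23-26 | P3 26-27 | P4 27-30 | P2 30-31 | P4 31-32 |
Completion: P0=26  P1=17  P2=31  P3=27  P4=32
Waiting = turnaround − burst: P0=17, P1=10, P2=21, P3=18, P4=18
Total waiting = 17 + 10 + 21 + 18 + 18 = 84

84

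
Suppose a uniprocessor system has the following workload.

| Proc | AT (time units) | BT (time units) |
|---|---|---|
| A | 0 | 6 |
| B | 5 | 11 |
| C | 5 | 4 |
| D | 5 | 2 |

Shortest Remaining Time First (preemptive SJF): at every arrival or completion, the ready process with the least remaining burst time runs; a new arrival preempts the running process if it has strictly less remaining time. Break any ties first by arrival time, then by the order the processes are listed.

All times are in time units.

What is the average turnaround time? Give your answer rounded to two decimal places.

8.50

Gantt: | A 0-6 | D 6-8 | C 8-12 | B 12-23 |
Completion: A=6  B=23  C=12  D=8
Turnaround (C−A): A=6  B=18  C=7  D=3
Turnaround times: A=6, B=18, C=7, D=3
Average turnaround = (6+18+7+3) / 4 = 34/4 = 8.50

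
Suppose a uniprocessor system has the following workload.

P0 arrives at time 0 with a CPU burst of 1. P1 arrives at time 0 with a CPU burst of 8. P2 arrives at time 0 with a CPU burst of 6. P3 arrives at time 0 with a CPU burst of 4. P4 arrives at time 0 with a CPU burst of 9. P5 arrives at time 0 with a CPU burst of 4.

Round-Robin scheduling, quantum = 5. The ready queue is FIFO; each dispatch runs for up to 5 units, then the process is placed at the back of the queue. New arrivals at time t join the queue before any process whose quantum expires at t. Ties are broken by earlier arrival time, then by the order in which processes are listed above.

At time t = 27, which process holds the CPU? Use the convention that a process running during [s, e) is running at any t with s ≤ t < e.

Timeline: | P0 0-1 | P1 1-6 | P2 6-11 | P3 11-15 | P4 15-20 | P5 20-24 | P1 24-27 | P2 27-28 | P4 28-32 |
Completion: P0=1  P1=27  P2=28  P3=15  P4=32  P5=24
Turnaround (C−A): P0=1  P1=27  P2=28  P3=15  P4=32  P5=24

P2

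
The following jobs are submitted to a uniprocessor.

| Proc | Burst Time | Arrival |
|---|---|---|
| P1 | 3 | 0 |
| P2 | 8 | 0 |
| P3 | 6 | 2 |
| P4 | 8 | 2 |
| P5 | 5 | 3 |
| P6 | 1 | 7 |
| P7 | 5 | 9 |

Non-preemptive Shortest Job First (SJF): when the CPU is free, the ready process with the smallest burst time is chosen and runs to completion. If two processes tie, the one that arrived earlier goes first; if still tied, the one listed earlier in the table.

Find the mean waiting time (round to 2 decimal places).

Timeline: | P1 0-3 | P5 3-8 | P6 8-9 | P7 9-14 | P3 14-20 | P2 20-28 | P4 28-36 |
Completion: P1=3  P2=28  P3=20  P4=36  P5=8  P6=9  P7=14
Turnaround (C−A): P1=3  P2=28  P3=18  P4=34  P5=5  P6=2  P7=5
Waiting times: P1=0, P2=20, P3=12, P4=26, P5=0, P6=1, P7=0
Average waiting = (0+20+12+26+0+1+0) / 7 = 59/7 = 8.43

8.43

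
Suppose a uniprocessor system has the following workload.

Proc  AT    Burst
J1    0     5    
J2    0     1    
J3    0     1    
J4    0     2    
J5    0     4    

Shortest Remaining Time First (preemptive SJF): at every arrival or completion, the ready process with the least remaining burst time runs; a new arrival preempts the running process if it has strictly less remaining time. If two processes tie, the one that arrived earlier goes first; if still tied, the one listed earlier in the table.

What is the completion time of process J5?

8

Schedule: | J2 0-1 | J3 1-2 | J4 2-4 | J5 4-8 | J1 8-13 |
Completion: J1=13  J2=1  J3=2  J4=4  J5=8
Turnaround (C−A): J1=13  J2=1  J3=2  J4=4  J5=8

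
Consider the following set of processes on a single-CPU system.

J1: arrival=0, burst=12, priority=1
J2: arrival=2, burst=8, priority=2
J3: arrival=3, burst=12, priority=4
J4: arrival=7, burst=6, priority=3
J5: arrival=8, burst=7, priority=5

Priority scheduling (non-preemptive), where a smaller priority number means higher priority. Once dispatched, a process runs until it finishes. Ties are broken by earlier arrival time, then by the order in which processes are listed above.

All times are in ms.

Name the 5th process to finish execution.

Timeline: | J1 0-12 | J2 12-20 | J4 20-26 | J3 26-38 | J5 38-45 |
Completion: J1=12  J2=20  J3=38  J4=26  J5=45
Finish order: J1 → J2 → J4 → J3 → J5

J5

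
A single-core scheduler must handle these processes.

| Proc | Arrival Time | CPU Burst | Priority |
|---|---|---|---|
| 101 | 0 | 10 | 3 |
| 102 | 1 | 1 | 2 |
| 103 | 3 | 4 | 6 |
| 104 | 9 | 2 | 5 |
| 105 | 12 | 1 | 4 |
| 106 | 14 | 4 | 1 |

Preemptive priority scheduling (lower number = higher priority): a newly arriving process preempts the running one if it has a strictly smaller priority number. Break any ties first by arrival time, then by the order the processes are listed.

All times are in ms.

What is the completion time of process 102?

Timeline: | 101 0-1 | 102 1-2 | 101 2-11 | 104 11-12 | 105 12-13 | 104 13-14 | 106 14-18 | 103 18-22 |
Completion: 101=11  102=2  103=22  104=14  105=13  106=18
Turnaround (C−A): 101=11  102=1  103=19  104=5  105=1  106=4

2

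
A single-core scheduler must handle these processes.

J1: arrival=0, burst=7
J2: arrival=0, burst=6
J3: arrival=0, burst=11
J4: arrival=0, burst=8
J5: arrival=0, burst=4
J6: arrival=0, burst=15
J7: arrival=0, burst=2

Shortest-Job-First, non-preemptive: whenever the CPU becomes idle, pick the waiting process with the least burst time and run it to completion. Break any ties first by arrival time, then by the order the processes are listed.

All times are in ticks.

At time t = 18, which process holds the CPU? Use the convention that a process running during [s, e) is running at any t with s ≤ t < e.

Schedule: | J7 0-2 | J5 2-6 | J2 6-12 | J1 12-19 | J4 19-27 | J3 27-38 | J6 38-53 |
Completion: J1=19  J2=12  J3=38  J4=27  J5=6  J6=53  J7=2
Turnaround (C−A): J1=19  J2=12  J3=38  J4=27  J5=6  J6=53  J7=2

J1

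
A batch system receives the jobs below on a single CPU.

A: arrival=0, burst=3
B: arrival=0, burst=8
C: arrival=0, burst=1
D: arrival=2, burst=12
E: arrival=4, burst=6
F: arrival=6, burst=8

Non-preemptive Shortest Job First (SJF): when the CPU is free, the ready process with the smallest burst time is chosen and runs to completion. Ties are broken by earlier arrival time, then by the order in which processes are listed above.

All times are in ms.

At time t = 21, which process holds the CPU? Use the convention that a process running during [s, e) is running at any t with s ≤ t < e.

F

Gantt: | C 0-1 | A 1-4 | E 4-10 | B 10-18 | F 18-26 | D 26-38 |
Completion: A=4  B=18  C=1  D=38  E=10  F=26
Turnaround (C−A): A=4  B=18  C=1  D=36  E=6  F=20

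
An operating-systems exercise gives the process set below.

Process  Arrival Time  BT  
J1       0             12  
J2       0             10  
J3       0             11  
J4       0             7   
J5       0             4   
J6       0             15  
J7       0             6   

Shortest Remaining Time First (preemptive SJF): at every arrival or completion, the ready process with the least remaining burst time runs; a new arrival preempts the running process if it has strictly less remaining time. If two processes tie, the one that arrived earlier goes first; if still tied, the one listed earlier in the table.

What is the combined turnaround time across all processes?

211

Gantt: | J5 0-4 | J7 4-10 | J4 10-17 | J2 17-27 | J3 27-38 | J1 38-50 | J6 50-65 |
Completion: J1=50  J2=27  J3=38  J4=17  J5=4  J6=65  J7=10
Turnaround (C−A): J1=50  J2=27  J3=38  J4=17  J5=4  J6=65  J7=10
Turnaround = completion − arrival: J1=50, J2=27, J3=38, J4=17, J5=4, J6=65, J7=10
Total turnaround = 50 + 27 + 38 + 17 + 4 + 65 + 10 = 211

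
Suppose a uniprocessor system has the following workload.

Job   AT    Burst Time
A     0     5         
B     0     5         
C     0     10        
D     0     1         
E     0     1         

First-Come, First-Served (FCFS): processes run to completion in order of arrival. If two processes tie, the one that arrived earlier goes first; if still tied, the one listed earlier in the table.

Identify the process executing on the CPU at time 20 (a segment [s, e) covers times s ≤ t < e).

D

Gantt: | A 0-5 | B 5-10 | C 10-20 | D 20-21 | E 21-22 |
Completion: A=5  B=10  C=20  D=21  E=22
Turnaround (C−A): A=5  B=10  C=20  D=21  E=22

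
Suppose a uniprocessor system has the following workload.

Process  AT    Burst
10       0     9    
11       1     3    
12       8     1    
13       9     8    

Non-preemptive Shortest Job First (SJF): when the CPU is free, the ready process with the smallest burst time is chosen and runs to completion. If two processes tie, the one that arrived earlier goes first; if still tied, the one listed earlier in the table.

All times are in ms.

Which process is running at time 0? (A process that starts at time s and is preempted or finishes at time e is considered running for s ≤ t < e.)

Gantt: | 10 0-9 | 12 9-10 | 11 10-13 | 13 13-21 |
Completion: 10=9  11=13  12=10  13=21
Turnaround (C−A): 10=9  11=12  12=2  13=12

10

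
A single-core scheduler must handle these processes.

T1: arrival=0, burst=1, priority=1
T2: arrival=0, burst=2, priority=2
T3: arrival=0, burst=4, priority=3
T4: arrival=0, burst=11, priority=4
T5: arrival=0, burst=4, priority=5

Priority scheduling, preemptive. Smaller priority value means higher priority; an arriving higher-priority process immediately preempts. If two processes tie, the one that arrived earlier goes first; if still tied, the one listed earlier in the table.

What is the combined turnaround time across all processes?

51

Timeline: | T1 0-1 | T2 1-3 | T3 3-7 | T4 7-18 | T5 18-22 |
Completion: T1=1  T2=3  T3=7  T4=18  T5=22
Turnaround = completion − arrival: T1=1, T2=3, T3=7, T4=18, T5=22
Total turnaround = 1 + 3 + 7 + 18 + 22 = 51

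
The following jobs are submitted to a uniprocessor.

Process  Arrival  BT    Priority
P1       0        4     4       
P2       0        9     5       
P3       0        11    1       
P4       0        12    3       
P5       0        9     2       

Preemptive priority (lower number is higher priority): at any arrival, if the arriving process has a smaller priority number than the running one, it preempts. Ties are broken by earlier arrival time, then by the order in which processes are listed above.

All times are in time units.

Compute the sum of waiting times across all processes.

99

Gantt: | P3 0-11 | P5 11-20 | P4 20-32 | P1 32-36 | P2 36-45 |
Completion: P1=36  P2=45  P3=11  P4=32  P5=20
Waiting = turnaround − burst: P1=32, P2=36, P3=0, P4=20, P5=11
Total waiting = 32 + 36 + 0 + 20 + 11 = 99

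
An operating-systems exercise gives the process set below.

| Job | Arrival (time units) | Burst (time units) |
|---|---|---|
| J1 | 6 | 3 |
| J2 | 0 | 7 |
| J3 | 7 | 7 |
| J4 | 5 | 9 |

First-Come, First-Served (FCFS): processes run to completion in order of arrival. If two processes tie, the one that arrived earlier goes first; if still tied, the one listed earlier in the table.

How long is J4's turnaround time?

Timeline: | J2 0-7 | J4 7-16 | J1 16-19 | J3 19-26 |
Completion: J1=19  J2=7  J3=26  J4=16
Turnaround(J4) = completion − arrival = 16 − 5 = 11

11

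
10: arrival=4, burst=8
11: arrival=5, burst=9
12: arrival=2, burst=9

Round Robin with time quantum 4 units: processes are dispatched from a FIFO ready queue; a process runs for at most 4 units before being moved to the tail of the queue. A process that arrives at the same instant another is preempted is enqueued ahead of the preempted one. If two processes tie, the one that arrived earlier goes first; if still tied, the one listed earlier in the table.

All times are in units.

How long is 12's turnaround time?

Timeline: | idle 0-2 | 12 2-6 | 10 6-10 | 11 10-14 | 12 14-18 | 10 18-22 | 11 22-26 | 12 26-27 | 11 27-28 |
Completion: 10=22  11=28  12=27
Turnaround(12) = completion − arrival = 27 − 2 = 25

25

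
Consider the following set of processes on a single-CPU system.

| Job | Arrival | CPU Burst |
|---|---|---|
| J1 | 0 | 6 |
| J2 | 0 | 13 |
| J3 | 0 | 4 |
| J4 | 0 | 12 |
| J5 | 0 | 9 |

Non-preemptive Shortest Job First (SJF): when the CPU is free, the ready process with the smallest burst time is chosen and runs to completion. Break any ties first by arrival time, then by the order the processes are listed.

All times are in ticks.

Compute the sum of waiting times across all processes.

64

Schedule: | J3 0-4 | J1 4-10 | J5 10-19 | J4 19-31 | J2 31-44 |
Completion: J1=10  J2=44  J3=4  J4=31  J5=19
Waiting = turnaround − burst: J1=4, J2=31, J3=0, J4=19, J5=10
Total waiting = 4 + 31 + 0 + 19 + 10 = 64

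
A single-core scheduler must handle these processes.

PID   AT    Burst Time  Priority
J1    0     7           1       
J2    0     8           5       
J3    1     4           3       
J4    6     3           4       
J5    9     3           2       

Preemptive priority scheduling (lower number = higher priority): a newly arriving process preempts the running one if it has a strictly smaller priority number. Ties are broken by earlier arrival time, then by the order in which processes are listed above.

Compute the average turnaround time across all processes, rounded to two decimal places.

Gantt: | J1 0-7 | J3 7-9 | J5 9-12 | J3 12-14 | J4 14-17 | J2 17-25 |
Completion: J1=7  J2=25  J3=14  J4=17  J5=12
Turnaround (C−A): J1=7  J2=25  J3=13  J4=11  J5=3
Turnaround times: J1=7, J2=25, J3=13, J4=11, J5=3
Average turnaround = (7+25+13+11+3) / 5 = 59/5 = 11.80

11.80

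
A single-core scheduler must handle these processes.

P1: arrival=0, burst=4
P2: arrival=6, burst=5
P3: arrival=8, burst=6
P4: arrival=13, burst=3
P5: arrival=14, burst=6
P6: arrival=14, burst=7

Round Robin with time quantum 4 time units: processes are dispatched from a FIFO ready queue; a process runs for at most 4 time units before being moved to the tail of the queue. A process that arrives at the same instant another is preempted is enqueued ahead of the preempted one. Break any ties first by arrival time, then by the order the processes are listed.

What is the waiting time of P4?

2

Schedule: | P1 0-4 | idle 4-6 | P2 6-10 | P3 10-14 | P2 14-15 | P4 15-18 | P5 18-22 | P6 22-26 | P3 26-28 | P5 28-30 | P6 30-33 |
Completion: P1=4  P2=15  P3=28  P4=18  P5=30  P6=33
Waiting(P4) = turnaround − burst = 5 − 3 = 2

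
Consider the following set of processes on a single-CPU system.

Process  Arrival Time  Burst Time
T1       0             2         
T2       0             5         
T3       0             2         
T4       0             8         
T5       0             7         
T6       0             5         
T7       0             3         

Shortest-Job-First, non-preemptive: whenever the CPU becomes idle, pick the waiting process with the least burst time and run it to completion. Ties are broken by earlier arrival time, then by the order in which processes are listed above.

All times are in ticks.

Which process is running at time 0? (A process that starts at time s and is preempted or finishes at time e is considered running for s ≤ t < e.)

T1

Schedule: | T1 0-2 | T3 2-4 | T7 4-7 | T2 7-12 | T6 12-17 | T5 17-24 | T4 24-32 |
Completion: T1=2  T2=12  T3=4  T4=32  T5=24  T6=17  T7=7
Turnaround (C−A): T1=2  T2=12  T3=4  T4=32  T5=24  T6=17  T7=7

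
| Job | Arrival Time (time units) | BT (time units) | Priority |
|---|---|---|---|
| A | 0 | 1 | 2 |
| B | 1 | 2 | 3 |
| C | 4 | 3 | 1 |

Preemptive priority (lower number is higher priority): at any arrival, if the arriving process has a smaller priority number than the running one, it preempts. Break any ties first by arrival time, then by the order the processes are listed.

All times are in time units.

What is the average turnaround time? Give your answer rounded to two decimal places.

2.00

Gantt: | A 0-1 | B 1-3 | idle 3-4 | C 4-7 |
Completion: A=1  B=3  C=7
Turnaround times: A=1, B=2, C=3
Average turnaround = (1+2+3) / 3 = 6/3 = 2.00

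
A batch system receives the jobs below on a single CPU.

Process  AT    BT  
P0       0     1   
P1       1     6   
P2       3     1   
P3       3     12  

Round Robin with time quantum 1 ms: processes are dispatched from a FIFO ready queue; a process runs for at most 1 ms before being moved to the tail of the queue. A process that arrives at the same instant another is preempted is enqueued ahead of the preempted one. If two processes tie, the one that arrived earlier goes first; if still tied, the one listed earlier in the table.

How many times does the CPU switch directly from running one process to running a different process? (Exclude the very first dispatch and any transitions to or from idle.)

Timeline: | P0 0-1 | P1 1-3 | P2 3-4 | P3 4-5 | P1 5-6 | P3 6-7 | P1 7-8 | P3 8-9 | P1 9-10 | P3 10-11 | P1 11-12 | P3 12-20 |
Completion: P0=1  P1=12  P2=4  P3=20

11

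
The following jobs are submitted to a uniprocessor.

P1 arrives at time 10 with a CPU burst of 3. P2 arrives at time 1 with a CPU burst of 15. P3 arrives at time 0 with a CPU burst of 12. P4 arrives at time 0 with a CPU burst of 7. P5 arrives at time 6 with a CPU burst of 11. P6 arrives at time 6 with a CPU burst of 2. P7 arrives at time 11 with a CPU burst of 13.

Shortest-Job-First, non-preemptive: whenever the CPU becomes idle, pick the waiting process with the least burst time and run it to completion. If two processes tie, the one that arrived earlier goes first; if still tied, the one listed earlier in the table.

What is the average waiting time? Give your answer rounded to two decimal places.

Schedule: | P4 0-7 | P6 7-9 | P5 9-20 | P1 20-23 | P3 23-35 | P7 35-48 | P2 48-63 |
Completion: P1=23  P2=63  P3=35  P4=7  P5=20  P6=9  P7=48
Waiting times: P1=10, P2=47, P3=23, P4=0, P5=3, P6=1, P7=24
Average waiting = (10+47+23+0+3+1+24) / 7 = 108/7 = 15.43

15.43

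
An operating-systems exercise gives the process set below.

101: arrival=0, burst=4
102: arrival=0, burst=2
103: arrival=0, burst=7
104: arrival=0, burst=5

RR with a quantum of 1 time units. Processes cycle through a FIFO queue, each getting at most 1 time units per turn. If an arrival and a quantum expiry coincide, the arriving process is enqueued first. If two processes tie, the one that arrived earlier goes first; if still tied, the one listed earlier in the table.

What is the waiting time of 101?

8

Schedule: | 101 0-1 | 102 1-2 | 103 2-3 | 104 3-4 | 101 4-5 | 102 5-6 | 103 6-7 | 104 7-8 | 101 8-9 | 103 9-10 | 104 10-11 | 101 11-12 | 103 12-13 | 104 13-14 | 103 14-15 | 104 15-16 | 103 16-18 |
Completion: 101=12  102=6  103=18  104=16
Waiting(101) = turnaround − burst = 12 − 4 = 8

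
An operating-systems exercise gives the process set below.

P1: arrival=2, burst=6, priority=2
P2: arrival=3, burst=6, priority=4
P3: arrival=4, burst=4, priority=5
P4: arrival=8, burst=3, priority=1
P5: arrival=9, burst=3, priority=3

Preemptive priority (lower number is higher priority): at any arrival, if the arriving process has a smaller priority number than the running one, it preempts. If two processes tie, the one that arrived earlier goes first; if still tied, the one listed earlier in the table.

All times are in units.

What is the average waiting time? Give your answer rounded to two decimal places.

Timeline: | idle 0-2 | P1 2-8 | P4 8-11 | P5 11-14 | P2 14-20 | P3 20-24 |
Completion: P1=8  P2=20  P3=24  P4=11  P5=14
Turnaround (C−A): P1=6  P2=17  P3=20  P4=3  P5=5
Waiting times: P1=0, P2=11, P3=16, P4=0, P5=2
Average waiting = (0+11+16+0+2) / 5 = 29/5 = 5.80

5.80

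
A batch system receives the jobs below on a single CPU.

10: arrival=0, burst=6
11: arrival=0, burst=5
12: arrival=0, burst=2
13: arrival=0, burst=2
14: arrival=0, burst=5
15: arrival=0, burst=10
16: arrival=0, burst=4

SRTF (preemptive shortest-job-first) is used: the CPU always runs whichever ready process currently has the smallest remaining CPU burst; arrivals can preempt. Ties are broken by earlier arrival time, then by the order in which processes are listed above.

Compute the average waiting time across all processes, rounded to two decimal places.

9.86

Schedule: | 12 0-2 | 13 2-4 | 16 4-8 | 11 8-13 | 14 13-18 | 10 18-24 | 15 24-34 |
Completion: 10=24  11=13  12=2  13=4  14=18  15=34  16=8
Waiting times: 10=18, 11=8, 12=0, 13=2, 14=13, 15=24, 16=4
Average waiting = (18+8+0+2+13+24+4) / 7 = 69/7 = 9.86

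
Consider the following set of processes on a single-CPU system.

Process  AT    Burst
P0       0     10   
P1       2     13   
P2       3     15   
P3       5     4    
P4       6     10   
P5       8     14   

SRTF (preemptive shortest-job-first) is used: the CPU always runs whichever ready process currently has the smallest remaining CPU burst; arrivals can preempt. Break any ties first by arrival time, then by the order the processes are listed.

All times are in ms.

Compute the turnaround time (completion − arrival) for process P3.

4

Schedule: | P0 0-5 | P3 5-9 | P0 9-14 | P4 14-24 | P1 24-37 | P5 37-51 | P2 51-66 |
Completion: P0=14  P1=37  P2=66  P3=9  P4=24  P5=51
Turnaround (C−A): P0=14  P1=35  P2=63  P3=4  P4=18  P5=43
Turnaround(P3) = completion − arrival = 9 − 5 = 4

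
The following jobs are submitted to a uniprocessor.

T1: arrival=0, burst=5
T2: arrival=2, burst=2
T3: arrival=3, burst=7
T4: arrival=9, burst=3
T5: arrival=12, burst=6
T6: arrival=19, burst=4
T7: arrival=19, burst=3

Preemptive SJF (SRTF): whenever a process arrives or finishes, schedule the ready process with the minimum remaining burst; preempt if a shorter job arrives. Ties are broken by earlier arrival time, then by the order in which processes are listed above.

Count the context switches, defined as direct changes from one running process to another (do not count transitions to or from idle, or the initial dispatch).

9

Schedule: | T1 0-2 | T2 2-4 | T1 4-7 | T3 7-9 | T4 9-12 | T3 12-17 | T5 17-19 | T7 19-22 | T5 22-26 | T6 26-30 |
Completion: T1=7  T2=4  T3=17  T4=12  T5=26  T6=30  T7=22
Turnaround (C−A): T1=7  T2=2  T3=14  T4=3  T5=14  T6=11  T7=3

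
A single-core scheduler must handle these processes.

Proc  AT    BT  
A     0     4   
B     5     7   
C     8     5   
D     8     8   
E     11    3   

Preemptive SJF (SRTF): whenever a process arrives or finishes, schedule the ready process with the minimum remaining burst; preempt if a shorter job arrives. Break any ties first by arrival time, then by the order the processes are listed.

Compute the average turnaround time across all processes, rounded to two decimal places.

9.40

Schedule: | A 0-4 | idle 4-5 | B 5-12 | E 12-15 | C 15-20 | D 20-28 |
Completion: A=4  B=12  C=20  D=28  E=15
Turnaround times: A=4, B=7, C=12, D=20, E=4
Average turnaround = (4+7+12+20+4) / 5 = 47/5 = 9.40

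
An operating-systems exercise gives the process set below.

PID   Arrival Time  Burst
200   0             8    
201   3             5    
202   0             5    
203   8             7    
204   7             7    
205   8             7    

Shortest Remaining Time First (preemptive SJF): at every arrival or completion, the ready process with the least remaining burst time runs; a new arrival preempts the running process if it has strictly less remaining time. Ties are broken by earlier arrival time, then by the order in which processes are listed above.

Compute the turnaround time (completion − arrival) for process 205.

Gantt: | 202 0-5 | 201 5-10 | 204 10-17 | 203 17-24 | 205 24-31 | 200 31-39 |
Completion: 200=39  201=10  202=5  203=24  204=17  205=31
Turnaround(205) = completion − arrival = 31 − 8 = 23

23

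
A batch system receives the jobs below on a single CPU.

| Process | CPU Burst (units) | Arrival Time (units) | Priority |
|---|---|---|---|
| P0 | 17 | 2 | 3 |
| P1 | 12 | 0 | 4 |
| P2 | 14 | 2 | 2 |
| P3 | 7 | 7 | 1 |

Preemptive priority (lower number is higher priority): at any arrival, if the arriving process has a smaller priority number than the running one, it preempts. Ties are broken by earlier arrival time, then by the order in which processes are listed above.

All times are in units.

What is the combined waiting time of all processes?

Gantt: | P1 0-2 | P2 2-7 | P3 7-14 | P2 14-23 | P0 23-40 | P1 40-50 |
Completion: P0=40  P1=50  P2=23  P3=14
Waiting = turnaround − burst: P0=21, P1=38, P2=7, P3=0
Total waiting = 21 + 38 + 7 + 0 = 66

66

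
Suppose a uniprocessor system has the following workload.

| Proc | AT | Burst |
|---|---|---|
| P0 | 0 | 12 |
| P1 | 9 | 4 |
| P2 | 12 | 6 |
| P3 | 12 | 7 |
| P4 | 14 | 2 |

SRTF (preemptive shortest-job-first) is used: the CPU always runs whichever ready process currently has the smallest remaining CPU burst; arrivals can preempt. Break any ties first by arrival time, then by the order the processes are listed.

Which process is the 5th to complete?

P3

Timeline: | P0 0-12 | P1 12-16 | P4 16-18 | P2 18-24 | P3 24-31 |
Completion: P0=12  P1=16  P2=24  P3=31  P4=18
Turnaround (C−A): P0=12  P1=7  P2=12  P3=19  P4=4
Finish order: P0 → P1 → P4 → P2 → P3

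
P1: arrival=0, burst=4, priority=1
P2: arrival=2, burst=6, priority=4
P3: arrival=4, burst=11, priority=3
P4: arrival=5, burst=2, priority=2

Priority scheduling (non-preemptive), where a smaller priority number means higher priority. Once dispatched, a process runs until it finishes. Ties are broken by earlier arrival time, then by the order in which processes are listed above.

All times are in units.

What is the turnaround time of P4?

Schedule: | P1 0-4 | P3 4-15 | P4 15-17 | P2 17-23 |
Completion: P1=4  P2=23  P3=15  P4=17
Turnaround (C−A): P1=4  P2=21  P3=11  P4=12
Turnaround(P4) = completion − arrival = 17 − 5 = 12

12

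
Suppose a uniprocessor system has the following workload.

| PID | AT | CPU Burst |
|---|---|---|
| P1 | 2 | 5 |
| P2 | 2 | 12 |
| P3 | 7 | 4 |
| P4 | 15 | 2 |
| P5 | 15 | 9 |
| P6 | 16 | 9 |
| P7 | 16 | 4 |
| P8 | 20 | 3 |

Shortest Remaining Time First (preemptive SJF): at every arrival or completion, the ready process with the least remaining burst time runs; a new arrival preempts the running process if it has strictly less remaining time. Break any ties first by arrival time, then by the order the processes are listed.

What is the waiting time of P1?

Timeline: | idle 0-2 | P1 2-7 | P3 7-11 | P2 11-15 | P4 15-17 | P7 17-21 | P8 21-24 | P2 24-32 | P5 32-41 | P6 41-50 |
Completion: P1=7  P2=32  P3=11  P4=17  P5=41  P6=50  P7=21  P8=24
Turnaround (C−A): P1=5  P2=30  P3=4  P4=2  P5=26  P6=34  P7=5  P8=4
Waiting(P1) = turnaround − burst = 5 − 5 = 0

0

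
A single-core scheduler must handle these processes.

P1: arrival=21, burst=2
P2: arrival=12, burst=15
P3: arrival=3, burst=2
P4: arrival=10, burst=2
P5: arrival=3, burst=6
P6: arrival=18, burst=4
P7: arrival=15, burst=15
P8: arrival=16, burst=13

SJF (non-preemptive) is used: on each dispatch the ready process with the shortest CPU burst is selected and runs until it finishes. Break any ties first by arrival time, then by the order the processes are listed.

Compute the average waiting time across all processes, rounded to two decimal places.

9.13

Schedule: | idle 0-3 | P3 3-5 | P5 5-11 | P4 11-13 | P2 13-28 | P1 28-30 | P6 30-34 | P8 34-47 | P7 47-62 |
Completion: P1=30  P2=28  P3=5  P4=13  P5=11  P6=34  P7=62  P8=47
Waiting times: P1=7, P2=1, P3=0, P4=1, P5=2, P6=12, P7=32, P8=18
Average waiting = (7+1+0+1+2+12+32+18) / 8 = 73/8 = 9.13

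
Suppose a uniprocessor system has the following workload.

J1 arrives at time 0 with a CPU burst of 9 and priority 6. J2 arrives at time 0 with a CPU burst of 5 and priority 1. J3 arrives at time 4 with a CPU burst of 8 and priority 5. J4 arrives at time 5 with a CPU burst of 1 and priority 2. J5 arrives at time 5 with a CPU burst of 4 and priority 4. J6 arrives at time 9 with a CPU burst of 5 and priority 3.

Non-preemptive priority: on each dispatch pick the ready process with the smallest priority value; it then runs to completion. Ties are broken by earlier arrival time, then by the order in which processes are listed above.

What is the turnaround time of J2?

Schedule: | J2 0-5 | J4 5-6 | J5 6-10 | J6 10-15 | J3 15-23 | J1 23-32 |
Completion: J1=32  J2=5  J3=23  J4=6  J5=10  J6=15
Turnaround(J2) = completion − arrival = 5 − 0 = 5

5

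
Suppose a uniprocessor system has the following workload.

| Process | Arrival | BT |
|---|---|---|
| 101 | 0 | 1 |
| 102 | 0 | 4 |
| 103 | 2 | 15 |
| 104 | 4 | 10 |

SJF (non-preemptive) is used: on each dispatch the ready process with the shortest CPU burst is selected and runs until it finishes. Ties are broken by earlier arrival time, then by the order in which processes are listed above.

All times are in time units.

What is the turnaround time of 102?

5

Gantt: | 101 0-1 | 102 1-5 | 104 5-15 | 103 15-30 |
Completion: 101=1  102=5  103=30  104=15
Turnaround (C−A): 101=1  102=5  103=28  104=11
Turnaround(102) = completion − arrival = 5 − 0 = 5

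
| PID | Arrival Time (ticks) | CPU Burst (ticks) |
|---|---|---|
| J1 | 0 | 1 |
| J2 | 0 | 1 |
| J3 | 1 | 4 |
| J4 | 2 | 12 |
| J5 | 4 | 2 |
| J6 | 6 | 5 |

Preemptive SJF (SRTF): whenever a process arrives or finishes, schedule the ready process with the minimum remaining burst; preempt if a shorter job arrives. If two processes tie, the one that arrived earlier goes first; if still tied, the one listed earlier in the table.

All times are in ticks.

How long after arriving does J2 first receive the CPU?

1

Gantt: | J1 0-1 | J2 1-2 | J3 2-6 | J5 6-8 | J6 8-13 | J4 13-25 |
Completion: J1=1  J2=2  J3=6  J4=25  J5=8  J6=13
Response(J2) = first start − arrival = 1 − 0 = 1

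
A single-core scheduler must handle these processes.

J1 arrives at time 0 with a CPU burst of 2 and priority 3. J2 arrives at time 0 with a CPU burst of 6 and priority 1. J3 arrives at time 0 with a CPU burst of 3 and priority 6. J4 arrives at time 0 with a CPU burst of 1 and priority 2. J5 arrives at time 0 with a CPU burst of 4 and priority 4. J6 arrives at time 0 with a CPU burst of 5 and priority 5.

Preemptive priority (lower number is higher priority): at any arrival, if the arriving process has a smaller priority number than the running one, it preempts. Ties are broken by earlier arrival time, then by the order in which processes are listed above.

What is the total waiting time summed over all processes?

Timeline: | J2 0-6 | J4 6-7 | J1 7-9 | J5 9-13 | J6 13-18 | J3 18-21 |
Completion: J1=9  J2=6  J3=21  J4=7  J5=13  J6=18
Waiting = turnaround − burst: J1=7, J2=0, J3=18, J4=6, J5=9, J6=13
Total waiting = 7 + 0 + 18 + 6 + 9 + 13 = 53

53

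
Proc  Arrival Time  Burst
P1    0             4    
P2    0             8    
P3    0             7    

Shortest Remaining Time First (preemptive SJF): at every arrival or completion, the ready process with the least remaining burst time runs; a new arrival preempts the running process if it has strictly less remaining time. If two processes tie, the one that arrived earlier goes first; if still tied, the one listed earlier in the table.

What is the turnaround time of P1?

4

Gantt: | P1 0-4 | P3 4-11 | P2 11-19 |
Completion: P1=4  P2=19  P3=11
Turnaround (C−A): P1=4  P2=19  P3=11
Turnaround(P1) = completion − arrival = 4 − 0 = 4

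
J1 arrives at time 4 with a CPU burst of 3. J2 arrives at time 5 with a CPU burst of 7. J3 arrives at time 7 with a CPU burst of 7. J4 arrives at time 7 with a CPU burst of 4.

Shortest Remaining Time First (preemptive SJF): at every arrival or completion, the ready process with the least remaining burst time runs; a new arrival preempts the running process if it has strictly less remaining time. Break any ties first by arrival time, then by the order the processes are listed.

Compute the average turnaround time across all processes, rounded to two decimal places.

Gantt: | idle 0-4 | J1 4-7 | J4 7-11 | J2 11-18 | J3 18-25 |
Completion: J1=7  J2=18  J3=25  J4=11
Turnaround (C−A): J1=3  J2=13  J3=18  J4=4
Turnaround times: J1=3, J2=13, J3=18, J4=4
Average turnaround = (3+13+18+4) / 4 = 38/4 = 9.50

9.50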